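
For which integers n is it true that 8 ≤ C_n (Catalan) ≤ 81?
C_3=5; C_4=14; C_5=42; C_6=132. So valid n = 4, 5.

Answer: 4, 5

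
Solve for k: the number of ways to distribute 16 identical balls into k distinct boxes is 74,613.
Stars and bars: the count is C(16+k−1, k−1), increasing in k. k=5: C(20,4) = 4,845, k=6: C(21,5) = 20,349, k=7: C(22,6) = 74,613 ✓. So k = 7.

Answer: 7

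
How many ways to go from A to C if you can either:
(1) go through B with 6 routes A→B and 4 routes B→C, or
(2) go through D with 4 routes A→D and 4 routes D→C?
40

Explanation: Route via B: 6×4=24. Route via D: 4×4=16. Total: 40.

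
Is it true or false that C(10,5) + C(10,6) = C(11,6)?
True

Explanation: Pascal's identity: LHS = 252 + 210 = 462; RHS = C(11,6) = 462. Both sides agree, so the statement holds.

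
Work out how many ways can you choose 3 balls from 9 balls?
C(9,3) = 9! / (3! × (9-3)!)
         = 9! / (3! × 6!)
         = 84

Answer: 84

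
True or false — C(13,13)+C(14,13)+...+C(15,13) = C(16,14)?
True

Working:
Hockey stick identity gives Σ = C(16,14) = 120; RHS C(16,14) = 120.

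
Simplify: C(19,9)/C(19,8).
C(n,k+1)/C(n,k) = (n−k)/(k+1). Here (19−8)/(8+1) = 11/9 = 11/9.

Answer: 11/9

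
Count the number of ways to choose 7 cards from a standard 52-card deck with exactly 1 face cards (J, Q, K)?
46,060,560

12 face cards and 40 non-face cards: C(12,1) × C(40,6) = 12 × 3,838,380 = 46,060,560.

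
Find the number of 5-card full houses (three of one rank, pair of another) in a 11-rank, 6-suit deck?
33,000

Explanation: Triple rank: 11. Triple suits: C(6,3)=20. Pair rank: 10. Pair suits: C(6,2)=15. Total: 33,000.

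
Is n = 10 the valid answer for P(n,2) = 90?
Yes

P(10,2) = 10·9 = 90, which equals 90.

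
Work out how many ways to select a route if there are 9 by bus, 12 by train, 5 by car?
26

Working:
By the addition principle: 9 + 12 + 5 = 26.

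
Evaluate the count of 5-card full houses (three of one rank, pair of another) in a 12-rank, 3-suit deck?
Triple rank: 12. Triple suits: C(3,3)=1. Pair rank: 11. Pair suits: C(3,2)=3. Total: 396.

Answer: 396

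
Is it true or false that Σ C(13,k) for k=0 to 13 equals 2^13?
True

Explanation: Binomial theorem: Σ C(13,k) = (1+1)^13 = 2^13 = 8,192; RHS 2^13 = 8,192.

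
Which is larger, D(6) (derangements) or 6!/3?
D(6)

Solution: D(6) = (6-1)·[D(5) + D(4)] = 5·[44 + 9] = 265; 6!/3 = 720/3 = 240.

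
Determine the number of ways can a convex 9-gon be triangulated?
Using the Catalan number formula: C_n = C(2n, n) / (n+1)
C_7 = C(14, 7) / (7+1)
     = 3432 / 8
     = 429

Answer: 429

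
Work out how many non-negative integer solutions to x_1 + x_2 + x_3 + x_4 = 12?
455

C(12+4-1, 4-1) = 455.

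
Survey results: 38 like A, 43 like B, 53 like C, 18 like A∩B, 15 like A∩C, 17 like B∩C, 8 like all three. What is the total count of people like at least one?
92

Explanation: |A∪B∪C| = 38+43+53-18-15-17+8 = 92.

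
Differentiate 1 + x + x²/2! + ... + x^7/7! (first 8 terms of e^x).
1 + x + x²/2! + ... + x^6/6!

Working:
Differentiating term by term gives the first 7 terms of e^x.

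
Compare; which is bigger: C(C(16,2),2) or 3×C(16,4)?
C(C(16,2),2)

C(C(16,2),2)=7,140, 3×C(16,4)=5,460.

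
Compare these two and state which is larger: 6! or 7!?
7!

Reasoning: 6!=720, 7!=5,040. 7! > 6!.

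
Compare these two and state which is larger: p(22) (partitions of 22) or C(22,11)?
C(22,11)

Pentagonal recurrence p(n) = p(n−1) + p(n−2) − p(n−5) − p(n−7) + …: p(22) = p(21) + p(20) − p(17) − p(15) + p(10) + p(7) − p(0) = 792 + 627 − 297 − 176 + 42 + 15 − 1 = 1,002; C(22,11) = 705,432.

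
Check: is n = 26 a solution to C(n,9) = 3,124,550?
C(26,9) = 26·25·24·23·22·21·20·19·18/9! = 1,133,836,704,000/362,880 = 3,124,550, which equals 3,124,550.
Final answer: Yes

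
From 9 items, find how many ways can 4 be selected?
C(9,4) = 9! / (4! × (9-4)!)
         = 9! / (4! × 5!)
         = 126
Final answer: 126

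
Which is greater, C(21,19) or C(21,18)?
C(21,19)=210, C(21,18)=1,330.
Final answer: C(21,18)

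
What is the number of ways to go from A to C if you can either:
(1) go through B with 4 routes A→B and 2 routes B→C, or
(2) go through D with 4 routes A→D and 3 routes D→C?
20

Solution: Route via B: 4×2=8. Route via D: 4×3=12. Total: 20.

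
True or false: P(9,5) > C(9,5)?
True

Explanation: P(9,5) = 15,120 and C(9,5) = 126; P(n,r) = r! × C(n,r) so P > C whenever r ≥ 2.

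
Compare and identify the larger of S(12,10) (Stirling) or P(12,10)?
S(12,10) = 10·S(11,10) + S(11,9) = 10·55 + 1,155 = 1,705; P(12,10) = 239,500,800.
Final answer: P(12,10)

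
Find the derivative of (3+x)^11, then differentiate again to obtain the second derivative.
First derivative: 11(3+x)^{10}. Second derivative: 11·10·(3+x)^{9} = 110(3+x)^{9}.

Answer: 110(3+x)^9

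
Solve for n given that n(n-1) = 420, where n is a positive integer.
21

Solution: n² − n − 420 = 0, so n = (1 ± √(1 + 4·420))/2 = (1 ± √1,681)/2 = (1 ± 41)/2, i.e. n = 21 or n = -20. Taking the positive root, n = 21 (check: 21×20 = 420).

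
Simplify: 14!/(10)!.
24,024
This equals 14×13×...×11 = 24,024.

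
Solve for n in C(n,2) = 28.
8
C(n,2) = n(n−1)/2! is increasing in n, and n(n−1) = 2!·28 = 56 ≈ (n−0.5)^2 gives n ≈ 8.0. Check: C(6,2) = 15, C(7,2) = 21, C(8,2) = 28 ✓. So n = 8.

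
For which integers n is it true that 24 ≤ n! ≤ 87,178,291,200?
n! is strictly increasing; 4! = 24 and 14! = 87,178,291,200, so valid n = 4, 5, 6, 7, 8, 9, 10, 11, 12, 13, 14.

Answer: 4, 5, 6, 7, 8, 9, 10, 11, 12, 13, 14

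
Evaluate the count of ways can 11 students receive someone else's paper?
14,684,570
Using D(n) = (n-1)[D(n-1) + D(n-2)]:
D(11) = (11-1) × [D(10) + D(9)]
      = 10 × [1334961 + 133496]
      = 10 × 1468457
      = 14,684,570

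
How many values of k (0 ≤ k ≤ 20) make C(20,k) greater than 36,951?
9

Working:
Row 20 is unimodal and symmetric about k=20/2. C(20,5)=15,504 ≤ 36,951; C(20,6)=38,760 > 36,951; by symmetry C(20,k) > 36,951 for k = 6..14. That's 14 - 6 + 1 = 9 values.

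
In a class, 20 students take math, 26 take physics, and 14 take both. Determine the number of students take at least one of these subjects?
32

Solution: |A∪B| = |A|+|B|-|A∩B| = 20+26-14 = 32.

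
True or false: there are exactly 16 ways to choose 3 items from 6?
False

Working:
C(6,3) = 20 ≠ 16.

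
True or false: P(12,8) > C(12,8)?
True
P(12,8) = 19,958,400 and C(12,8) = 495; P(n,r) = r! × C(n,r) so P > C whenever r ≥ 2.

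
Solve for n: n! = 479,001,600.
12

n! is strictly increasing. 10! = 3,628,800, 11! = 39,916,800, 12! = 479,001,600 ✓. So n = 12.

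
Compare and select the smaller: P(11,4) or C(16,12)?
C(16,12)

Solution: P(11,4)=7,920, C(16,12)=1,820.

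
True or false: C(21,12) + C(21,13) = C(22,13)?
True

Explanation: Pascal's identity C(n,k) + C(n,k+1) = C(n+1,k+1): 293,930 + 203,490 = 497,420 = C(22,13).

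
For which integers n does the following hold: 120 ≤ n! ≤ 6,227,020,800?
5, 6, 7, 8, 9, 10, 11, 12, 13

Reasoning: n! is strictly increasing; 5! = 120 and 13! = 6,227,020,800, so valid n = 5, 6, 7, 8, 9, 10, 11, 12, 13.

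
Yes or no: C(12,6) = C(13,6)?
No

Explanation: LHS = C(12,6) = 924; RHS = C(13,6) = 1,716. 924 ≠ 1,716, so the statement does not hold.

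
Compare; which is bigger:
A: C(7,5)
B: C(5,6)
A

Explanation: A=C(7,5)=21, B=C(5,6)=0.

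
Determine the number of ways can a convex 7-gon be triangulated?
Using the Catalan number formula: C_n = C(2n, n) / (n+1)
C_5 = C(10, 5) / (5+1)
     = 252 / 6
     = 42
Final answer: 42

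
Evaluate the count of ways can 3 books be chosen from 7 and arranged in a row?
210

Working:
P(7,3) = 7!/(7-3)! = 210.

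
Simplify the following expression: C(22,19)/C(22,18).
4/19

Solution: C(n,k+1)/C(n,k) = (n−k)/(k+1). Here (22−18)/(18+1) = 4/19 = 4/19.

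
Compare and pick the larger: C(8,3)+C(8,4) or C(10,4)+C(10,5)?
First=126, Second=462.

Answer: C(10,4)+C(10,5)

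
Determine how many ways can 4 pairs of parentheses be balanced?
14

Reasoning: Using the Catalan number formula: C_n = C(2n, n) / (n+1)
C_4 = C(8, 4) / (4+1)
     = 70 / 5
     = 14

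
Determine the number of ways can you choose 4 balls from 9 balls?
126

Explanation: C(9,4) = 9! / (4! × (9-4)!)
         = 9! / (4! × 5!)
         = 126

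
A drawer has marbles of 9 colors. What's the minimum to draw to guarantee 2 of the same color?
10

Explanation: Worst case: 1 of each = 9. One more: 10.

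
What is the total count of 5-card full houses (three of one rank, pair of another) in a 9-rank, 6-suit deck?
21,600
Triple rank: 9. Triple suits: C(6,3)=20. Pair rank: 8. Pair suits: C(6,2)=15. Total: 21,600.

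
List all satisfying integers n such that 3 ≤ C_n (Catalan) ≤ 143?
3, 4, 5, 6

Solution: C_2=2; C_3=5; C_4=14; C_5=42; C_6=132; C_7=429. So valid n = 3, 4, 5, 6.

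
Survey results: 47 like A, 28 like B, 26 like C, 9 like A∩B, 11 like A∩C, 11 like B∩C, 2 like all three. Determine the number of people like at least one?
72

|A∪B∪C| = 47+28+26-9-11-11+2 = 72.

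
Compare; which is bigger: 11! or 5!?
11!

11!=39,916,800, 5!=120. 11! > 5!.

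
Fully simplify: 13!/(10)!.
1,716

Reasoning: This equals 13×12×11 = 1,716.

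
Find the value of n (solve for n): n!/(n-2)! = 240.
16

Reasoning: n!/(n-2)! = n×(n-1), a product of 2 consecutive integers ≈ (n−0.5)^2. 240^(1/2) + 0.5 ≈ 16.0; check n = 16: 16×15 = 240 ✓. So n = 16.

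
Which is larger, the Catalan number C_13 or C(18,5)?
C_13

Explanation: C_13 = C(26,13)/(13+1) = 10,400,600/14 = 742,900; C(18,5) = 8,568.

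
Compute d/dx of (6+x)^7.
7(6+x)^6

Using the power rule: d/dx (6+x)^7 = 7(6+x)^{6}.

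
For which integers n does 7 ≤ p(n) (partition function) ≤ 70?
5, 6, 7, 8, 9, 10, 11

Explanation: Tabulating p(n) via p(n) = p(n−1) + p(n−2) − p(n−5) − p(n−7) + …: p(4)=5; p(5)=7; p(6)=11; p(7)=15; p(8)=22; p(9)=30; p(10)=42; p(11)=56; p(12)=77. So valid n = 5, 6, 7, 8, 9, 10, 11.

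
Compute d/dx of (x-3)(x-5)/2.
d/dx[(x-3)(x-5)] = (x-5) + (x-3) = 2x - 8. Dividing by 2 gives (2x - 8)/2.

Answer: (2x - 8)/2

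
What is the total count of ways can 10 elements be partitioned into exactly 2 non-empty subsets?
511
This equals S(10,2), the Stirling number of the 2nd kind.
Using the Stirling recurrence: S(n,k) = k·S(n-1,k) + S(n-1,k-1)
S(10,2) = 2·S(9,2) + S(9,1)
         = 2·255 + 1
         = 510 + 1
         = 511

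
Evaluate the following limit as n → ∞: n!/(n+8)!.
n!/(n+8)! = 1/[(n+1)(n+2)···(n+8)] → 0 as n → ∞.

Answer: 0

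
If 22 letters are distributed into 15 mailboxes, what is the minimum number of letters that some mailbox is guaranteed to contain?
2

Pigeonhole: ⌈22/15⌉ = 2.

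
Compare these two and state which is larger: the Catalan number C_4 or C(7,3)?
C_4 = C(8,4)/(4+1) = 70/5 = 14; C(7,3) = 35.

Answer: C(7,3)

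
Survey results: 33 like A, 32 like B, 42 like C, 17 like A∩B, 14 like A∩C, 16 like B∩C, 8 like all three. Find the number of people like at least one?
68

Explanation: |A∪B∪C| = 33+32+42-17-14-16+8 = 68.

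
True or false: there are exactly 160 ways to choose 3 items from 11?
False

Reasoning: C(11,3) = 165 ≠ 160.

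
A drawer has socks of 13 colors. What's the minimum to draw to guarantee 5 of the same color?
53

Solution: Worst case: 4 of each = 52. One more: 53.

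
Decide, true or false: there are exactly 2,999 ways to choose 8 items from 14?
False

Solution: C(14,8) = 3,003 ≠ 2999.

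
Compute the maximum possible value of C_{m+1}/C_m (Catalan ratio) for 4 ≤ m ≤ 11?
46/13

Working:
C_{m+1}/C_m = 2(2m+1)/(m+2), which increases with m. Maximum at m = 11: 2·23/13 = 46/13.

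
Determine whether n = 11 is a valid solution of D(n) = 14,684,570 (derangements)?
Yes

Reasoning: D(11) = (11-1)·[D(10) + D(9)] = 10·[1,334,961 + 133,496] = 14,684,570, which equals 14,684,570.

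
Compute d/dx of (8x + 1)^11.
Chain rule: 11(8x+1)^{10} × 8 = 88(8x+1)^{10}.
Final answer: 88(8x + 1)^10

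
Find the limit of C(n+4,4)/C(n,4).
1

Explanation: Both numerator and denominator grow as n^4/4! for large n, so the ratio → 1.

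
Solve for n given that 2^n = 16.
2^4 = 16, so n = 4.

Answer: 4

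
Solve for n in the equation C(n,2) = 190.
20

Solution: C(n,2) = n(n−1)/2! is increasing in n, and n(n−1) = 2!·190 = 380 ≈ (n−0.5)^2 gives n ≈ 20.0. Check: C(18,2) = 153, C(19,2) = 171, C(20,2) = 190 ✓. So n = 20.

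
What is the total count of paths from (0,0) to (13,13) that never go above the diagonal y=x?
Counted by the Catalan number C_13: C_13 = C(26,13)/(13+1) = 10,400,600/14 = 742,900.

Answer: 742,900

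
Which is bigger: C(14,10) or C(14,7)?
C(14,7)

C(14,10)=1,001, C(14,7)=3,432.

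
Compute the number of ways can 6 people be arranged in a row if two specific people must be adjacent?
240

Treat pair as unit: (6-1)! arrangements × 2 internal orders = 240.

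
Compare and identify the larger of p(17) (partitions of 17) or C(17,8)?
C(17,8)

Reasoning: Pentagonal recurrence p(n) = p(n−1) + p(n−2) − p(n−5) − p(n−7) + …: p(17) = p(16) + p(15) − p(12) − p(10) + p(5) + p(2) = 231 + 176 − 77 − 42 + 7 + 2 = 297; C(17,8) = 24,310.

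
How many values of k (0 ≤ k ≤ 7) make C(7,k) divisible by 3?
2

Working:
Checking C(7,k) mod 3 for k = 0..7: divisible at k = 2, 5. That's 2 values.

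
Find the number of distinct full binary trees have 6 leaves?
42

Reasoning: Using the Catalan number formula: C_n = C(2n, n) / (n+1)
C_5 = C(10, 5) / (5+1)
     = 252 / 6
     = 42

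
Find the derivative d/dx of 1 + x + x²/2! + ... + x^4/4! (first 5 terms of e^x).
Differentiating term by term gives the first 4 terms of e^x.
Final answer: 1 + x + x²/2! + ... + x^3/3!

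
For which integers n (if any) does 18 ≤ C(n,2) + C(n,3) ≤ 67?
C(4,2)+C(4,3)=10; C(5,2)+C(5,3)=20; C(6,2)+C(6,3)=35; C(7,2)+C(7,3)=56; C(8,2)+C(8,3)=84. So valid n = 5, 6, 7.
Final answer: 5, 6, 7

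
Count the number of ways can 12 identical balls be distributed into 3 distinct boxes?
C(12+3-1, 3-1) = C(14, 2) = 91.

Answer: 91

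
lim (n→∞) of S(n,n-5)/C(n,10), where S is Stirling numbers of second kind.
945

Working:
The leading term of S(n,n-5) as a polynomial in n is (9)!!·C(n,10), so the ratio → (9)!! = 945.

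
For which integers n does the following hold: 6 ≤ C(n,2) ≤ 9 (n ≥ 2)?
4

Explanation: C(3,2)=3; C(4,2)=6; C(5,2)=10. So valid n = 4.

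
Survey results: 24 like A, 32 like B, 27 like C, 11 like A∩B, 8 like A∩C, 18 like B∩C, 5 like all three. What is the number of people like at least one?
51

Explanation: |A∪B∪C| = 24+32+27-11-8-18+5 = 51.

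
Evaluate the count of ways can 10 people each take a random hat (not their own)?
1,334,961

Using D(n) = (n-1)[D(n-1) + D(n-2)]:
D(10) = (10-1) × [D(9) + D(8)]
      = 9 × [133496 + 14833]
      = 9 × 148329
      = 1,334,961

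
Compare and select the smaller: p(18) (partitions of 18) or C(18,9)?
Pentagonal recurrence p(n) = p(n−1) + p(n−2) − p(n−5) − p(n−7) + …: p(18) = p(17) + p(16) − p(13) − p(11) + p(6) + p(3) = 297 + 231 − 101 − 56 + 11 + 3 = 385; C(18,9) = 48,620.

Answer: p(18)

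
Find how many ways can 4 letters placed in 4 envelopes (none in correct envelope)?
9

Working:
Using D(n) = (n-1)[D(n-1) + D(n-2)]:
D(4) = (4-1) × [D(3) + D(2)]
      = 3 × [2 + 1]
      = 3 × 3
      = 9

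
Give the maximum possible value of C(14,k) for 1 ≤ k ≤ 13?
3,432

Working:
C(14,k) is maximised at the centre of the row: C(14,7) = 3,432.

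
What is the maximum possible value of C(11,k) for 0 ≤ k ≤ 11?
462

Working:
Maximum at k = 5 or k = 6: C(11,5) = 462.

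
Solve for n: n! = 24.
n! is strictly increasing. 2! = 2, 3! = 6, 4! = 24 ✓. So n = 4.

Answer: 4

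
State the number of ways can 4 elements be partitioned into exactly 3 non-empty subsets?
This equals S(4,3), the Stirling number of the 2nd kind.
Using the Stirling recurrence: S(n,k) = k·S(n-1,k) + S(n-1,k-1)
S(4,3) = 3·S(3,3) + S(3,2)
         = 3·1 + 3
         = 3 + 3
         = 6

Answer: 6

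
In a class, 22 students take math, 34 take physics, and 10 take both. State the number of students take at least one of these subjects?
46

Working:
|A∪B| = |A|+|B|-|A∩B| = 22+34-10 = 46.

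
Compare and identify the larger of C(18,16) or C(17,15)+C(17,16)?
Equal
By Pascal's identity: C(18,16) = C(17,15)+C(17,16) = 153. Equal.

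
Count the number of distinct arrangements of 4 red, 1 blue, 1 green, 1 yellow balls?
210

Multinomial: 7!/(4! × 1! × 1! × 1!) = 210.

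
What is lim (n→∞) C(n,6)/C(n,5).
∞

Solution: C(n,6)/C(n,5) = (n-5)/6 → ∞ as n → ∞.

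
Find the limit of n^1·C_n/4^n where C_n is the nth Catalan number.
0

C_n ~ 4^n/(n^(3/2)√π), so n^1·C_n/4^n ~ n^(1 − 3/2)/√π → 0.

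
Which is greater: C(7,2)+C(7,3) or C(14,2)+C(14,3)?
C(14,2)+C(14,3)

First=56, Second=455.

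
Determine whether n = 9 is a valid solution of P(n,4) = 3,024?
P(9,4) = 9·8·7·6 = 3,024, which equals 3,024.
Final answer: Yes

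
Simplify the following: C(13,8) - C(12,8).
792

Solution: C(13,8) - C(12,8) = C(12,7) = 792.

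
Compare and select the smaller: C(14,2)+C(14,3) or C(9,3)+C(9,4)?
C(9,3)+C(9,4)

Working:
First=455, Second=210.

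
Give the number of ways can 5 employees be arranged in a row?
Arrangements of 5 distinct objects: 5! = 120.

Answer: 120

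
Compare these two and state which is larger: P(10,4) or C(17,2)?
P(10,4)

Working:
P(10,4)=5,040, C(17,2)=136.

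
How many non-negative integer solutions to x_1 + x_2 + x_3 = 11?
78

Working:
C(11+3-1, 3-1) = 78.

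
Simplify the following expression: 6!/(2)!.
360

Reasoning: This equals 6×5×...×3 = 360.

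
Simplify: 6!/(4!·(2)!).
This is C(6,4) = 15.

Answer: 15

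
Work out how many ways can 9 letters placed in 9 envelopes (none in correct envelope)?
133,496

Working:
Using D(n) = (n-1)[D(n-1) + D(n-2)]:
D(9) = (9-1) × [D(8) + D(7)]
      = 8 × [14833 + 1854]
      = 8 × 16687
      = 133,496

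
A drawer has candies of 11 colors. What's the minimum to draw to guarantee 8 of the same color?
78

Working:
Worst case: 7 of each = 77. One more: 78.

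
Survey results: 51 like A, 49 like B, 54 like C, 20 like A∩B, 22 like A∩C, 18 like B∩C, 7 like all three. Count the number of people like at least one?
|A∪B∪C| = 51+49+54-20-22-18+7 = 101.
Final answer: 101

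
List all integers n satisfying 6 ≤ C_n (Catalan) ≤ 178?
4, 5, 6

Explanation: C_3=5; C_4=14; C_5=42; C_6=132; C_7=429. So valid n = 4, 5, 6.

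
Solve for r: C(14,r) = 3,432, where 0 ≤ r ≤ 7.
7

Explanation: C(14,r) is increasing for 0 ≤ r ≤ 7. Stepping up (C(14,r+1) = C(14,r)·(14−r)/(r+1)): C(14,1) = 14, C(14,2) = 91, C(14,3) = 364, C(14,4) = 1,001, C(14,5) = 2,002, C(14,6) = 3,003, C(14,7) = 3,432 ✓. So r = 7.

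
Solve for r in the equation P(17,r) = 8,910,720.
6

Working:
P(17,r) = 17·16·…·(17−r+1), a product of r factors. Multiplying down from 17: 17 = 17; 17·16 = 272; 17·16·15 = 4,080; 17·16·15·14 = 57,120; 17·16·15·14·13 = 742,560; 17·16·15·14·13·12 = 8,910,720 ✓ (6 factors). So r = 6.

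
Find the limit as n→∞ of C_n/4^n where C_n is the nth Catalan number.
0

Explanation: C_n ~ 4^n/(n^(3/2)√π), so n^0·C_n/4^n ~ n^(0 − 3/2)/√π → 0.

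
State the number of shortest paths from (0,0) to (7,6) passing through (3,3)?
700

Working:
To (3,3): C(6,3)=20. From there: C(7,4)=35. Total: 700.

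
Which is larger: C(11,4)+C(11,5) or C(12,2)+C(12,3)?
C(11,4)+C(11,5)

Reasoning: First=792, Second=286.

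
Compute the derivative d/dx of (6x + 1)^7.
42(6x + 1)^6

Reasoning: Chain rule: 7(6x+1)^{6} × 6 = 42(6x+1)^{6}.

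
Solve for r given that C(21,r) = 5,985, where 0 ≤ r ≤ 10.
4

C(21,r) is increasing for 0 ≤ r ≤ 10. Stepping up (C(21,r+1) = C(21,r)·(21−r)/(r+1)): C(21,1) = 21, C(21,2) = 210, C(21,3) = 1,330, C(21,4) = 5,985 ✓. So r = 4.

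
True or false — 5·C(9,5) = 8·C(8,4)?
Absorption identity k·C(n,k) = n·C(n-1,k-1). LHS = 5·126 = 630; RHS = 8·70 = 560.

Answer: False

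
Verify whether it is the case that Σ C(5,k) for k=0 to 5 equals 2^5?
True

Reasoning: Binomial theorem: Σ C(5,k) = (1+1)^5 = 2^5 = 32; RHS 2^5 = 32.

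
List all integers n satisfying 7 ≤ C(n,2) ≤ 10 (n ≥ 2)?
5

Reasoning: C(4,2)=6; C(5,2)=10; C(6,2)=15. So valid n = 5.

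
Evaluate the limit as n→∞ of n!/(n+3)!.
0

Solution: n!/(n+3)! = 1/[(n+1)(n+2)(n+3)] → 0 as n → ∞.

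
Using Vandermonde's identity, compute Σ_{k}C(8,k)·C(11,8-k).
= C(8+11,8) = C(19,8) = 75,582.

Answer: 75,582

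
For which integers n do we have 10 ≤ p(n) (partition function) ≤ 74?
6, 7, 8, 9, 10, 11

Explanation: Tabulating p(n) via p(n) = p(n−1) + p(n−2) − p(n−5) − p(n−7) + …: p(5)=7; p(6)=11; p(7)=15; p(8)=22; p(9)=30; p(10)=42; p(11)=56; p(12)=77. So valid n = 6, 7, 8, 9, 10, 11.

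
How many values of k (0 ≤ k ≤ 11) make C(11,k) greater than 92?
6

Reasoning: Row 11 is unimodal and symmetric about k=11/2. C(11,2)=55 ≤ 92; C(11,3)=165 > 92; by symmetry C(11,k) > 92 for k = 3..8. That's 8 - 3 + 1 = 6 values.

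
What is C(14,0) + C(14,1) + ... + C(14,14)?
16,384

Explanation: Sum of binomial coefficients = 2^14 = 16,384.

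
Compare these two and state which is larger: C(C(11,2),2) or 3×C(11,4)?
C(C(11,2),2)
C(C(11,2),2)=1,485, 3×C(11,4)=990.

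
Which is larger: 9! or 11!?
9!=362,880, 11!=39,916,800. 11! > 9!.

Answer: 11!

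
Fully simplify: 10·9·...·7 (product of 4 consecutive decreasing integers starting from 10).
5,040
This is P(10,4) = 10!/(6)! = 5,040.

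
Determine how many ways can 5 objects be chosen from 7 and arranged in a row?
2,520
P(7,5) = 7!/(7-5)! = 2,520.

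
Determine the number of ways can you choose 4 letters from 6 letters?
15
C(6,4) = 6! / (4! × (6-4)!)
         = 6! / (4! × 2!)
         = 15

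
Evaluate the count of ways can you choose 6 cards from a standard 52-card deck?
20,358,520
C(52,6) = 20,358,520.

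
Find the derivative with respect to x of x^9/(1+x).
(9x^8(1+x) - x^9)/(1+x)²

Quotient rule: [9x^{8}(1+x) - x^9]/(1+x)².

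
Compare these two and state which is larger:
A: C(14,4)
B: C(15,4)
A=C(14,4)=1,001, B=C(15,4)=1,365.
Final answer: B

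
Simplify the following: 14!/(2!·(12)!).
91
This is C(14,2) = 91.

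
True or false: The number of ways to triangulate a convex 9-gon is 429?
True

Solution: Triangulations of a convex 9-gon are counted by the Catalan number C_7: C_7 = C(14,7)/(7+1) = 3,432/8 = 429.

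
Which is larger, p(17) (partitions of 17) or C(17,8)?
C(17,8)

Working:
Pentagonal recurrence p(n) = p(n−1) + p(n−2) − p(n−5) − p(n−7) + …: p(17) = p(16) + p(15) − p(12) − p(10) + p(5) + p(2) = 231 + 176 − 77 − 42 + 7 + 2 = 297; C(17,8) = 24,310.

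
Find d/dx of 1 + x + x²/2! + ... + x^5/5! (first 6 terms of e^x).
1 + x + x²/2! + ... + x^4/4!

Reasoning: Differentiating term by term gives the first 5 terms of e^x.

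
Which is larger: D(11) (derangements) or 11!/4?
D(11)
D(11) = (11-1)·[D(10) + D(9)] = 10·[1,334,961 + 133,496] = 14,684,570; 11!/4 = 39,916,800/4 = 9,979,200.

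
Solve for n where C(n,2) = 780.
40

Explanation: C(n,2) = n(n−1)/2! is increasing in n, and n(n−1) = 2!·780 = 1,560 ≈ (n−0.5)^2 gives n ≈ 40.0. Check: C(38,2) = 703, C(39,2) = 741, C(40,2) = 780 ✓. So n = 40.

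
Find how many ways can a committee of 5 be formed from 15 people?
3,003

C(15,5) = 15! / (5! × (15-5)!)
         = 15! / (5! × 10!)
         = 3,003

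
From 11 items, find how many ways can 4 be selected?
330

Working:
C(11,4) = 11! / (4! × (11-4)!)
         = 11! / (4! × 7!)
         = 330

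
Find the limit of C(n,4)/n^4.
1/24

Explanation: C(n,4) ≈ n^4/4! for large n. Limit = 1/4! = 1/24.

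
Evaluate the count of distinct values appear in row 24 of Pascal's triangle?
Row 24 has entries C(24,0)..C(24,24); by symmetry C(24,k)=C(24,24-k), giving 13 distinct values.
Final answer: 13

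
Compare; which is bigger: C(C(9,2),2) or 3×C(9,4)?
C(C(9,2),2)

Working:
C(C(9,2),2)=630, 3×C(9,4)=378.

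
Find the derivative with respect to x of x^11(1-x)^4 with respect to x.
11x^10(1-x)^4 - 4x^11(1-x)^3

Solution: Product rule: 11x^{10}(1-x)^{4} + x^11·(-4)(1-x)^{3}.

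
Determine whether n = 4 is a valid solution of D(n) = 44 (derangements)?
D(4) = (4-1)·[D(3) + D(2)] = 3·[2 + 1] = 9, which does not equal 44.

Answer: No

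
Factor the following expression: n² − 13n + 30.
(n − 3)(n − 10)

Working:
Seek roots whose sum is 13 and product is 30: (3, 10). So n² − 13n + 30 = (n − 3)(n − 10).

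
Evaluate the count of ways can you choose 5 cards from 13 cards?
1,287

C(13,5) = 13! / (5! × (13-5)!)
         = 13! / (5! × 8!)
         = 1,287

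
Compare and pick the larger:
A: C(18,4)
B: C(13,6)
A
A=C(18,4)=3,060, B=C(13,6)=1,716.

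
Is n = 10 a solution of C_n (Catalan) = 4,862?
C_10 = C(20,10)/(10+1) = 184,756/11 = 16,796, which does not equal 4,862.
Final answer: No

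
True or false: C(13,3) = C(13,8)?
C(13,3) = 286 but C(13,8) = 1,287; symmetry gives C(13,3) = C(13,10), not C(13,8).
Final answer: False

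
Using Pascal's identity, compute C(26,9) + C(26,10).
8,436,285
C(26,9) + C(26,10) = C(27,10) = 8,436,285.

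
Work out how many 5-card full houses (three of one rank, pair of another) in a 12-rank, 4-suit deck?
3,168

Working:
Triple rank: 12. Triple suits: C(4,3)=4. Pair rank: 11. Pair suits: C(4,2)=6. Total: 3,168.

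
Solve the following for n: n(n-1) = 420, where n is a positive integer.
21

Solution: n² − n − 420 = 0, so n = (1 ± √(1 + 4·420))/2 = (1 ± √1,681)/2 = (1 ± 41)/2, i.e. n = 21 or n = -20. Taking the positive root, n = 21 (check: 21×20 = 420).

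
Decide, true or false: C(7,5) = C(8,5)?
False
LHS = C(7,5) = 21; RHS = C(8,5) = 56. 21 ≠ 56, so the statement does not hold.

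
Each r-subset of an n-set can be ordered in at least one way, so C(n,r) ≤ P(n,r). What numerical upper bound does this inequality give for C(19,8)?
3,047,466,240

Reasoning: P(19,8) = 19·18·17·16·15·14·13·12 = 3,047,466,240, so C(19,8) ≤ 3,047,466,240. (The bound is loose by a factor of 8! = 40,320: C(19,8) = 3,047,466,240/40,320 = 75,582.)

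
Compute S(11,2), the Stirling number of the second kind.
Using the Stirling recurrence: S(n,k) = k·S(n-1,k) + S(n-1,k-1)
S(11,2) = 2·S(10,2) + S(10,1)
         = 2·511 + 1
         = 1022 + 1
         = 1,023

Answer: 1,023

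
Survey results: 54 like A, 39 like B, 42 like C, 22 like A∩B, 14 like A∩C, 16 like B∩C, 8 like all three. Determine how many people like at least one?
91

Reasoning: |A∪B∪C| = 54+39+42-22-14-16+8 = 91.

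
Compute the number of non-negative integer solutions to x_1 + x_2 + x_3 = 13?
C(13+3-1, 3-1) = 105.
Final answer: 105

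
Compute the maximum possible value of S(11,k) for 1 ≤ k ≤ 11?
Row S(11,k) for k = 1..11 (via S(n,k) = k·S(n−1,k) + S(n−1,k−1)): 1, 1,023, 28,501, 145,750, 246,730, 179,487, 63,987, 11,880, 1,155, 55, 1. The row is unimodal; maximum at k = 5: 246,730.
Final answer: 246,730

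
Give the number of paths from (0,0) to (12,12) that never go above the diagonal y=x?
208,012

Counted by the Catalan number C_12: C_12 = C(24,12)/(12+1) = 2,704,156/13 = 208,012.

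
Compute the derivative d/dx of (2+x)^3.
Using the power rule: d/dx (2+x)^3 = 3(2+x)^{2}.
Final answer: 3(2+x)^2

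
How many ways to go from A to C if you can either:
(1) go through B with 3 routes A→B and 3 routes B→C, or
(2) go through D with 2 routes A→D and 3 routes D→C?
Route via B: 3×3=9. Route via D: 2×3=6. Total: 15.

Answer: 15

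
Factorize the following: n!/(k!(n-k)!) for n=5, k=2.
C(5,2) = 10

Explanation: This is the binomial coefficient C(5,2) = 10.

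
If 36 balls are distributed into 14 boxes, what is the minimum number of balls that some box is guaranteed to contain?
3

Explanation: Pigeonhole: ⌈36/14⌉ = 3.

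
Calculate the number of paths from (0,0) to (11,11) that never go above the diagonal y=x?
58,786

Explanation: Counted by the Catalan number C_11: C_11 = C(22,11)/(11+1) = 705,432/12 = 58,786.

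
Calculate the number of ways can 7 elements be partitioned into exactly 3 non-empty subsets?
301

This equals S(7,3), the Stirling number of the 2nd kind.
Using the Stirling recurrence: S(n,k) = k·S(n-1,k) + S(n-1,k-1)
S(7,3) = 3·S(6,3) + S(6,2)
         = 3·90 + 31
         = 270 + 31
         = 301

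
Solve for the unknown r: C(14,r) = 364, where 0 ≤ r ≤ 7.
C(14,r) is increasing for 0 ≤ r ≤ 7. Stepping up (C(14,r+1) = C(14,r)·(14−r)/(r+1)): C(14,1) = 14, C(14,2) = 91, C(14,3) = 364 ✓. So r = 3.

Answer: 3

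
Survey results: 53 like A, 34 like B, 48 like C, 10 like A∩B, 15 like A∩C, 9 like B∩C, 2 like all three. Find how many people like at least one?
103
|A∪B∪C| = 53+34+48-10-15-9+2 = 103.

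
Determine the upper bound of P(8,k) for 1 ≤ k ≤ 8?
40,320

P(8,k) increases in k, so maximum at k = 8: 8! = 40,320.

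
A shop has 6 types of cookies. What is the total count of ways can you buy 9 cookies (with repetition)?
Stars and bars: C(9+6-1, 9) = C(14, 9) = 2,002.
Final answer: 2,002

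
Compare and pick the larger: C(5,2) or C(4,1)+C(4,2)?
By Pascal's identity: C(5,2) = C(4,1)+C(4,2) = 10. Equal.
Final answer: Equal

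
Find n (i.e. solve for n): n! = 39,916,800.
11

Working:
n! is strictly increasing. 9! = 362,880, 10! = 3,628,800, 11! = 39,916,800 ✓. So n = 11.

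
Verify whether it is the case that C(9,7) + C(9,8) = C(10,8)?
True
Pascal's identity: LHS = 36 + 9 = 45; RHS = C(10,8) = 45. Both sides agree, so the statement holds.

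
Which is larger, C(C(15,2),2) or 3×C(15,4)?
C(C(15,2),2)

Explanation: C(C(15,2),2)=5,460, 3×C(15,4)=4,095.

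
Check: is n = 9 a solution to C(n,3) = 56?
No

Solution: C(9,3) = 9·8·7/3! = 504/6 = 84, which does not equal 56.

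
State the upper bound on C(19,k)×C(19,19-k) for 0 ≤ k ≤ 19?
8,533,694,884

Solution: C(19,k)·C(19,19-k) = C(19,k)², maximised at the centre k = 9: C(19,9)² = 8,533,694,884.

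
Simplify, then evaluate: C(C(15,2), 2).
5,460

C(15,2) = 105, then C(105, 2) = 5,460.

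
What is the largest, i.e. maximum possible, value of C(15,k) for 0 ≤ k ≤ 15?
6,435

Explanation: Maximum at k = 7 or k = 8: C(15,7) = 6,435.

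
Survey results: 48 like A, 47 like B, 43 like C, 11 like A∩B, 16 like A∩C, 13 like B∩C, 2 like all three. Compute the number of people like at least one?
100

Solution: |A∪B∪C| = 48+47+43-11-16-13+2 = 100.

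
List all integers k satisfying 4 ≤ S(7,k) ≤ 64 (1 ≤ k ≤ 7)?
S(7,1)=1; S(7,2)=63; S(7,3)=301; S(7,4)=350; S(7,5)=140; S(7,6)=21; S(7,7)=1. So valid k = 2, 6.
Final answer: 2, 6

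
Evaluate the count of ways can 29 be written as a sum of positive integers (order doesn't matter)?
4,565

Solution: Pentagonal recurrence p(n) = p(n−1) + p(n−2) − p(n−5) − p(n−7) + …: p(29) = p(28) + p(27) − p(24) − p(22) + p(17) + p(14) − p(7) − p(3) = 3,718 + 3,010 − 1,575 − 1,002 + 297 + 135 − 15 − 3 = 4,565.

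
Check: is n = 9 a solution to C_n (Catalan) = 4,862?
Yes

Explanation: C_9 = C(18,9)/(9+1) = 48,620/10 = 4,862, which equals 4,862.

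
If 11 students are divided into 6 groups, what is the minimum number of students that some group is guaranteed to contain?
Pigeonhole: ⌈11/6⌉ = 2.

Answer: 2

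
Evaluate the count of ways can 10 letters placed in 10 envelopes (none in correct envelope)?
1,334,961

Explanation: Using D(n) = (n-1)[D(n-1) + D(n-2)]:
D(10) = (10-1) × [D(9) + D(8)]
      = 9 × [133496 + 14833]
      = 9 × 148329
      = 1,334,961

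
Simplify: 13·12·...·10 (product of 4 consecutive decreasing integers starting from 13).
17,160

Working:
This is P(13,4) = 13!/(9)! = 17,160.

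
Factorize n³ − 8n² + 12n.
n(n − 2)(n − 6)

Solution: n³ − 8n² + 12n = n(n² − 8n + 12) = n(n − 2)(n − 6).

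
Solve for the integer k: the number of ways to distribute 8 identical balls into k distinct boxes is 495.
5

Working:
Stars and bars: the count is C(8+k−1, k−1), increasing in k. k=3: C(10,2) = 45, k=4: C(11,3) = 165, k=5: C(12,4) = 495 ✓. So k = 5.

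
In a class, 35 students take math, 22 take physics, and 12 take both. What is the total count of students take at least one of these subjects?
45

Working:
|A∪B| = |A|+|B|-|A∩B| = 35+22-12 = 45.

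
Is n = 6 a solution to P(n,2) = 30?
Yes

Working:
P(6,2) = 6·5 = 30, which equals 30.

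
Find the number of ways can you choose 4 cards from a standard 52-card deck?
270,725

Reasoning: C(52,4) = 270,725.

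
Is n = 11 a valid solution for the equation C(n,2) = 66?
No

Explanation: C(11,2) = 11·10/2! = 110/2 = 55, which does not equal 66.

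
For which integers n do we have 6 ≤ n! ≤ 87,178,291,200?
3, 4, 5, 6, 7, 8, 9, 10, 11, 12, 13, 14

Explanation: n! is strictly increasing; 3! = 6 and 14! = 87,178,291,200, so valid n = 3, 4, 5, 6, 7, 8, 9, 10, 11, 12, 13, 14.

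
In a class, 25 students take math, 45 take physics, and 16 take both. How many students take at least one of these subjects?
|A∪B| = |A|+|B|-|A∩B| = 25+45-16 = 54.
Final answer: 54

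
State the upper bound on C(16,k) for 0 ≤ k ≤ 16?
12,870

Reasoning: Maximum at k = 8: C(16,8) = 12,870.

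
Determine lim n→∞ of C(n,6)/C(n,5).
∞

Working:
C(n,6)/C(n,5) = (n-5)/6 → ∞ as n → ∞.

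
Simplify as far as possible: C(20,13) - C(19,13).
50,388

Explanation: C(20,13) - C(19,13) = C(19,12) = 50,388.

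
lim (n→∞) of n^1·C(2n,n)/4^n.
∞

Reasoning: C(2n,n) ~ 4^n/√(πn), so n^1·C(2n,n)/4^n ~ n^(1 − 1/2)/√π → ∞.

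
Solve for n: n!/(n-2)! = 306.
18
n!/(n-2)! = n×(n-1), a product of 2 consecutive integers ≈ (n−0.5)^2. 306^(1/2) + 0.5 ≈ 18.0; check n = 18: 18×17 = 306 ✓. So n = 18.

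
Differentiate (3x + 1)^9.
27(3x + 1)^8

Working:
Chain rule: 9(3x+1)^{8} × 3 = 27(3x+1)^{8}.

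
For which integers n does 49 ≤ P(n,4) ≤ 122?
5

P(4,4)=24; P(5,4)=120; P(6,4)=360. So valid n = 5.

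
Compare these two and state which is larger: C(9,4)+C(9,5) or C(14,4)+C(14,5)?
First=252, Second=3,003.
Final answer: C(14,4)+C(14,5)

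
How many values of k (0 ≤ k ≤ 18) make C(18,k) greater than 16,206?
7

Solution: Row 18 is unimodal and symmetric about k=18/2. C(18,5)=8,568 ≤ 16,206; C(18,6)=18,564 > 16,206; by symmetry C(18,k) > 16,206 for k = 6..12. That's 12 - 6 + 1 = 7 values.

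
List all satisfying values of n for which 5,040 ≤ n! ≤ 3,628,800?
7, 8, 9, 10

Explanation: n! is strictly increasing; 7! = 5,040 and 10! = 3,628,800, so valid n = 7, 8, 9, 10.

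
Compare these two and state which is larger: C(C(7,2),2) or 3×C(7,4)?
C(C(7,2),2)

Solution: C(C(7,2),2)=210, 3×C(7,4)=105.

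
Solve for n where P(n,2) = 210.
P(n,2) = n(n−1) is increasing in n; n(n−1) ≈ (n−0.5)^2 = 210 gives n ≈ 15.0. Check: P(13,2) = 156, P(14,2) = 182, P(15,2) = 210 ✓. So n = 15.

Answer: 15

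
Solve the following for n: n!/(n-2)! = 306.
18

Solution: n!/(n-2)! = n×(n-1), a product of 2 consecutive integers ≈ (n−0.5)^2. 306^(1/2) + 0.5 ≈ 18.0; check n = 18: 18×17 = 306 ✓. So n = 18.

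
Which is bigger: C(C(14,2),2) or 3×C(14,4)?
C(C(14,2),2)

Solution: C(C(14,2),2)=4,095, 3×C(14,4)=3,003.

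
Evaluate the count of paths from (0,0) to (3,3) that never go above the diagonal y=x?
5

Working:
Counted by the Catalan number C_3: C_3 = C(6,3)/(3+1) = 20/4 = 5.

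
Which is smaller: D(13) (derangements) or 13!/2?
D(13)

Solution: D(13) = (13-1)·[D(12) + D(11)] = 12·[176,214,841 + 14,684,570] = 2,290,792,932; 13!/2 = 6,227,020,800/2 = 3,113,510,400.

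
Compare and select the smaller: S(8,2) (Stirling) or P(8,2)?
P(8,2)

Solution: S(8,2) = 2·S(7,2) + S(7,1) = 2·63 + 1 = 127; P(8,2) = 56.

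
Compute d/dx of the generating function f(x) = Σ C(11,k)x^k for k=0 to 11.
Σ k·C(11,k)x^(k-1) for k=1 to 11

Explanation: Term-by-term differentiation gives Σ k·C(11,k)x^{k-1} for k=1 to 11.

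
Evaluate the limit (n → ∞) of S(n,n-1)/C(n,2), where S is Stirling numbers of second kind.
1

S(n,n-1) = C(n,2), so the limit is 1.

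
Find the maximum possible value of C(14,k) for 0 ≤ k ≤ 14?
3,432
Maximum at k = 7: C(14,7) = 3,432.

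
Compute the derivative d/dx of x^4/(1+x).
(4x^3(1+x) - x^4)/(1+x)²
Quotient rule: [4x^{3}(1+x) - x^4]/(1+x)².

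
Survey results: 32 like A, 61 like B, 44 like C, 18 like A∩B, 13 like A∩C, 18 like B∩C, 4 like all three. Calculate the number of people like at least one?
|A∪B∪C| = 32+61+44-18-13-18+4 = 92.
Final answer: 92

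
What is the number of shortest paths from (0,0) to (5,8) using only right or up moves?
1,287
Choose 5 rights from 13 moves: C(13,5) = 1,287.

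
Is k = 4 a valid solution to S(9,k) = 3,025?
No

Reasoning: S(9,4) = 4·S(8,4) + S(8,3) = 4·1,701 + 966 = 7,770, which does not equal 3,025.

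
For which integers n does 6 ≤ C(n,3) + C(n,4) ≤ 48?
5, 6

Working:
C(4,3)+C(4,4)=5; C(5,3)+C(5,4)=15; C(6,3)+C(6,4)=35; C(7,3)+C(7,4)=70. So valid n = 5, 6.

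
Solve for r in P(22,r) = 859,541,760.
7

Solution: P(22,r) = 22·21·…·(22−r+1), a product of r factors. Multiplying down from 22: 22 = 22; 22·21 = 462; 22·21·20 = 9,240; 22·21·20·19 = 175,560; 22·21·20·19·18 = 3,160,080; 22·21·20·19·18·17 = 53,721,360; 22·21·20·19·18·17·16 = 859,541,760 ✓ (7 factors). So r = 7.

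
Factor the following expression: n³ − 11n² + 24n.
n³ − 11n² + 24n = n(n² − 11n + 24) = n(n − 3)(n − 8).
Final answer: n(n − 3)(n − 8)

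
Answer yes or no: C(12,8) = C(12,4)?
Yes

Reasoning: Symmetry C(n,k) = C(n,n-k): C(12,8) = 495 and C(12,4) = 495. Both sides agree, so the statement holds.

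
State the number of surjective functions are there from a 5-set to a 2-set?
30
Onto functions = 2! × S(5,2)
First compute S(5,2) via recurrence:
Using the Stirling recurrence: S(n,k) = k·S(n-1,k) + S(n-1,k-1)
S(5,2) = 2·S(4,2) + S(4,1)
         = 2·7 + 1
         = 14 + 1
         = 15
Then: 2 × 15 = 30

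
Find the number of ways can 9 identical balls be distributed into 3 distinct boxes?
55

Solution: C(9+3-1, 3-1) = C(11, 2) = 55.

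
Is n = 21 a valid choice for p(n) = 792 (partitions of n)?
Yes

Pentagonal recurrence p(n) = p(n−1) + p(n−2) − p(n−5) − p(n−7) + …: p(21) = p(20) + p(19) − p(16) − p(14) + p(9) + p(6) = 627 + 490 − 231 − 135 + 30 + 11 = 792, which equals 792.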